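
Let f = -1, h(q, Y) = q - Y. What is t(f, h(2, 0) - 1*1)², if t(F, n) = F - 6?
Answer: 49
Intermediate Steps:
t(F, n) = -6 + F
t(f, h(2, 0) - 1*1)² = (-6 - 1)² = (-7)² = 49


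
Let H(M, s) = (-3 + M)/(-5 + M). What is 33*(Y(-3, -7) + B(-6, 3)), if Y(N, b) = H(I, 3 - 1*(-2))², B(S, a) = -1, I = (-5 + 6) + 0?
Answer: -99/4 ≈ -24.750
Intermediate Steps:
I = 1 (I = 1 + 0 = 1)
H(M, s) = (-3 + M)/(-5 + M)
Y(N, b) = ¼ (Y(N, b) = ((-3 + 1)/(-5 + 1))² = (-2/(-4))² = (-¼*(-2))² = (½)² = ¼)
33*(Y(-3, -7) + B(-6, 3)) = 33*(¼ - 1) = 33*(-¾) = -99/4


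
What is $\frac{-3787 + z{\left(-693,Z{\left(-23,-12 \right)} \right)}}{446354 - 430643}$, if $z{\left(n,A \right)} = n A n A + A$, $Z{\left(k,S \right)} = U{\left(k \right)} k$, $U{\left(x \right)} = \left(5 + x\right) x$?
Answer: $\frac{43543448759207}{15711} \approx 2.7715 \cdot 10^{9}$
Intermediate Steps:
$U{\left(x \right)} = x \left(5 + x\right)$
$Z{\left(k,S \right)} = k^{2} \left(5 + k\right)$ ($Z{\left(k,S \right)} = k \left(5 + k\right) k = k^{2} \left(5 + k\right)$)
$z{\left(n,A \right)} = A + A^{2} n^{2}$ ($z{\left(n,A \right)} = A n n A + A = A n^{2} A + A = A^{2} n^{2} + A = A + A^{2} n^{2}$)
$\frac{-3787 + z{\left(-693,Z{\left(-23,-12 \right)} \right)}}{446354 - 430643} = \frac{-3787 + \left(-23\right)^{2} \left(5 - 23\right) \left(1 + \left(-23\right)^{2} \left(5 - 23\right) \left(-693\right)^{2}\right)}{446354 - 430643} = \frac{-3787 + 529 \left(-18\right) \left(1 + 529 \left(-18\right) 480249\right)}{15711} = \left(-3787 - 9522 \left(1 - 4572930978\right)\right) \frac{1}{15711} = \left(-3787 - -43543448762994\right) \frac{1}{15711} = \left(-3787 + 43543448762994\right) \frac{1}{15711} = 43543448759207 \cdot \frac{1}{15711} = \frac{43543448759207}{15711}$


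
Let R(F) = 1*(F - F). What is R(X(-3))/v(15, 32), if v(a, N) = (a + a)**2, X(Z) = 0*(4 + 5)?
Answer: 0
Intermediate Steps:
X(Z) = 0 (X(Z) = 0*9 = 0)
v(a, N) = 4*a**2 (v(a, N) = (2*a)**2 = 4*a**2)
R(F) = 0 (R(F) = 1*0 = 0)
R(X(-3))/v(15, 32) = 0/((4*15**2)) = 0/((4*225)) = 0/900 = 0*(1/900) = 0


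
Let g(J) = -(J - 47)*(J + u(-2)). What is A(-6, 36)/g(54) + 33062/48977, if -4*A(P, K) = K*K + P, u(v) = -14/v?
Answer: 59825113/41826358 ≈ 1.4303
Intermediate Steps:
A(P, K) = -P/4 - K**2/4 (A(P, K) = -(K*K + P)/4 = -(K**2 + P)/4 = -(P + K**2)/4 = -P/4 - K**2/4)
g(J) = -(-47 + J)*(7 + J) (g(J) = -(J - 47)*(J - 14/(-2)) = -(-47 + J)*(J - 14*(-1/2)) = -(-47 + J)*(J + 7) = -(-47 + J)*(7 + J))
A(-6, 36)/g(54) + 33062/48977 = (-1/4*(-6) - 1/4*36**2)/(329 - 1*54**2 + 40*54) + 33062/48977 = (3/2 - 1/4*1296)/(329 - 1*2916 + 2160) + 33062*(1/48977) = (3/2 - 324)/(329 - 2916 + 2160) + 33062/48977 = -645/2/(-427) + 33062/48977 = -645/2*(-1/427) + 33062/48977 = 645/854 + 33062/48977 = 59825113/41826358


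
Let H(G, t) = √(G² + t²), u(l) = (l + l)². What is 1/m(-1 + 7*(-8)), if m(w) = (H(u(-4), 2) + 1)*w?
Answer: 1/233643 - 10*√41/233643 ≈ -0.00026978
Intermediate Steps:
u(l) = 4*l² (u(l) = (2*l)² = 4*l²)
m(w) = w*(1 + 10*√41) (m(w) = (√((4*(-4)²)² + 2²) + 1)*w = (√((4*16)² + 4) + 1)*w = (√(64² + 4) + 1)*w = (√(4096 + 4) + 1)*w = (√4100 + 1)*w = (10*√41 + 1)*w = (1 + 10*√41)*w = w*(1 + 10*√41))
1/m(-1 + 7*(-8)) = 1/((-1 + 7*(-8))*(1 + 10*√41)) = 1/((-1 - 56)*(1 + 10*√41)) = 1/(-57*(1 + 10*√41)) = 1/(-57 - 570*√41)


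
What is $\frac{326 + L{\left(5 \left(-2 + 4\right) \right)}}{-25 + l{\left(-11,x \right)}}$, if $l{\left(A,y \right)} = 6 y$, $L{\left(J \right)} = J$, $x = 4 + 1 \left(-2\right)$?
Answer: $- \frac{336}{13} \approx -25.846$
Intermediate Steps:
$x = 2$ ($x = 4 - 2 = 2$)
$\frac{326 + L{\left(5 \left(-2 + 4\right) \right)}}{-25 + l{\left(-11,x \right)}} = \frac{326 + 5 \left(-2 + 4\right)}{-25 + 6 \cdot 2} = \frac{326 + 5 \cdot 2}{-25 + 12} = \frac{326 + 10}{-13} = 336 \left(- \frac{1}{13}\right) = - \frac{336}{13}$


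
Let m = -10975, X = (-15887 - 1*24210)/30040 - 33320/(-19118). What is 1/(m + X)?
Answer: -287152360/3151379971823 ≈ -9.1120e-5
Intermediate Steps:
X = 117179177/287152360 (X = (-15887 - 24210)*(1/30040) - 33320*(-1/19118) = -40097*1/30040 + 16660/9559 = -40097/30040 + 16660/9559 = 117179177/287152360 ≈ 0.40807)
1/(m + X) = 1/(-10975 + 117179177/287152360) = 1/(-3151379971823/287152360) = -287152360/3151379971823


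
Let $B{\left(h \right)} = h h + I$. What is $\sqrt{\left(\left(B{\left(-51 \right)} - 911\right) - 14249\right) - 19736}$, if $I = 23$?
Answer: $4 i \sqrt{2017} \approx 179.64 i$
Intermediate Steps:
$B{\left(h \right)} = 23 + h^{2}$ ($B{\left(h \right)} = h h + 23 = h^{2} + 23 = 23 + h^{2}$)
$\sqrt{\left(\left(B{\left(-51 \right)} - 911\right) - 14249\right) - 19736} = \sqrt{\left(\left(\left(23 + \left(-51\right)^{2}\right) - 911\right) - 14249\right) - 19736} = \sqrt{\left(\left(\left(23 + 2601\right) - 911\right) - 14249\right) - 19736} = \sqrt{\left(\left(2624 - 911\right) - 14249\right) - 19736} = \sqrt{\left(1713 - 14249\right) - 19736} = \sqrt{-12536 - 19736} = \sqrt{-32272} = 4 i \sqrt{2017}$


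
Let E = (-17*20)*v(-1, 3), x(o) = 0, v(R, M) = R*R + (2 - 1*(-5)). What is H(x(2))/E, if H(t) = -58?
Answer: 29/1360 ≈ 0.021324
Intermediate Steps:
v(R, M) = 7 + R² (v(R, M) = R² + (2 + 5) = R² + 7 = 7 + R²)
E = -2720 (E = (-17*20)*(7 + (-1)²) = -340*(7 + 1) = -340*8 = -2720)
H(x(2))/E = -58/(-2720) = -58*(-1/2720) = 29/1360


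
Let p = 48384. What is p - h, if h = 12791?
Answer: 35593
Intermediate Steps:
p - h = 48384 - 1*12791 = 48384 - 12791 = 35593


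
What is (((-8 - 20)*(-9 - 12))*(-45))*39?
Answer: -1031940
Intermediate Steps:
(((-8 - 20)*(-9 - 12))*(-45))*39 = (-28*(-21)*(-45))*39 = (588*(-45))*39 = -26460*39 = -1031940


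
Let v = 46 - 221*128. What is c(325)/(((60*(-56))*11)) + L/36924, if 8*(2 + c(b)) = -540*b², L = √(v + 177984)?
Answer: 14259379/73920 + √16638/12308 ≈ 192.91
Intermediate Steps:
v = -28242 (v = 46 - 28288 = -28242)
L = 3*√16638 (L = √(-28242 + 177984) = √149742 = 3*√16638 ≈ 386.97)
c(b) = -2 - 135*b²/2 (c(b) = -2 + (-540*b²)/8 = -2 - 135*b²/2)
c(325)/(((60*(-56))*11)) + L/36924 = (-2 - 135/2*325²)/(((60*(-56))*11)) + (3*√16638)/36924 = (-2 - 135/2*105625)/((-3360*11)) + (3*√16638)*(1/36924) = (-2 - 14259375/2)/(-36960) + √16638/12308 = -14259379/2*(-1/36960) + √16638/12308 = 14259379/73920 + √16638/12308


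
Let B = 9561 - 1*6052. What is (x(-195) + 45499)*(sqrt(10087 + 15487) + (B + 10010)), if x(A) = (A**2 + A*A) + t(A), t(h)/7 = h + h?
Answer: 1606314061 + 118819*sqrt(25574) ≈ 1.6253e+9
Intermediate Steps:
B = 3509 (B = 9561 - 6052 = 3509)
t(h) = 14*h (t(h) = 7*(h + h) = 7*(2*h) = 14*h)
x(A) = 2*A**2 + 14*A (x(A) = (A**2 + A*A) + 14*A = (A**2 + A**2) + 14*A = 2*A**2 + 14*A)
(x(-195) + 45499)*(sqrt(10087 + 15487) + (B + 10010)) = (2*(-195)*(7 - 195) + 45499)*(sqrt(10087 + 15487) + (3509 + 10010)) = (2*(-195)*(-188) + 45499)*(sqrt(25574) + 13519) = (73320 + 45499)*(13519 + sqrt(25574)) = 118819*(13519 + sqrt(25574)) = 1606314061 + 118819*sqrt(25574)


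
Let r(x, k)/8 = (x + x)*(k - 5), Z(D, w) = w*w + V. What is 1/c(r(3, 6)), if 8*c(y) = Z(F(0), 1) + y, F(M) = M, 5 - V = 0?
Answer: 4/27 ≈ 0.14815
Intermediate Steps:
V = 5 (V = 5 - 1*0 = 5 + 0 = 5)
Z(D, w) = 5 + w**2 (Z(D, w) = w*w + 5 = w**2 + 5 = 5 + w**2)
r(x, k) = 16*x*(-5 + k) (r(x, k) = 8*((x + x)*(k - 5)) = 8*((2*x)*(-5 + k)) = 8*(2*x*(-5 + k)) = 16*x*(-5 + k))
c(y) = 3/4 + y/8 (c(y) = ((5 + 1**2) + y)/8 = ((5 + 1) + y)/8 = (6 + y)/8 = 3/4 + y/8)
1/c(r(3, 6)) = 1/(3/4 + (16*3*(-5 + 6))/8) = 1/(3/4 + (16*3*1)/8) = 1/(3/4 + (1/8)*48) = 1/(3/4 + 6) = 1/(27/4) = 4/27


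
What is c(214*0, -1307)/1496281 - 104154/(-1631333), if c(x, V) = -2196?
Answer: 152261244006/2440932572573 ≈ 0.062378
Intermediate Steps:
c(214*0, -1307)/1496281 - 104154/(-1631333) = -2196/1496281 - 104154/(-1631333) = -2196*1/1496281 - 104154*(-1/1631333) = -2196/1496281 + 104154/1631333 = 152261244006/2440932572573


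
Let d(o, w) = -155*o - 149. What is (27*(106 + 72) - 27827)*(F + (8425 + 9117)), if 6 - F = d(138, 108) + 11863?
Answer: -626723704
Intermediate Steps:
d(o, w) = -149 - 155*o
F = 9682 (F = 6 - ((-149 - 155*138) + 11863) = 6 - ((-149 - 21390) + 11863) = 6 - (-21539 + 11863) = 6 - 1*(-9676) = 6 + 9676 = 9682)
(27*(106 + 72) - 27827)*(F + (8425 + 9117)) = (27*(106 + 72) - 27827)*(9682 + (8425 + 9117)) = (27*178 - 27827)*(9682 + 17542) = (4806 - 27827)*27224 = -23021*27224 = -626723704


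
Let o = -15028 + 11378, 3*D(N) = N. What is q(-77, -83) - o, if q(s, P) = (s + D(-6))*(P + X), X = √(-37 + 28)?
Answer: 10207 - 237*I ≈ 10207.0 - 237.0*I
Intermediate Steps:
D(N) = N/3
o = -3650
X = 3*I (X = √(-9) = 3*I ≈ 3.0*I)
q(s, P) = (-2 + s)*(P + 3*I) (q(s, P) = (s + (⅓)*(-6))*(P + 3*I) = (s - 2)*(P + 3*I) = (-2 + s)*(P + 3*I))
q(-77, -83) - o = (-6*I - 2*(-83) - 83*(-77) + 3*I*(-77)) - 1*(-3650) = (-6*I + 166 + 6391 - 231*I) + 3650 = (6557 - 237*I) + 3650 = 10207 - 237*I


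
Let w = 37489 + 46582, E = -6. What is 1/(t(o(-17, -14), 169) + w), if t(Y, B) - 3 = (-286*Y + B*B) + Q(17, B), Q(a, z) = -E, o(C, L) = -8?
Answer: 1/114929 ≈ 8.7010e-6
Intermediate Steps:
Q(a, z) = 6 (Q(a, z) = -1*(-6) = 6)
t(Y, B) = 9 + B² - 286*Y (t(Y, B) = 3 + ((-286*Y + B*B) + 6) = 3 + ((-286*Y + B²) + 6) = 3 + ((B² - 286*Y) + 6) = 3 + (6 + B² - 286*Y) = 9 + B² - 286*Y)
w = 84071
1/(t(o(-17, -14), 169) + w) = 1/((9 + 169² - 286*(-8)) + 84071) = 1/((9 + 28561 + 2288) + 84071) = 1/(30858 + 84071) = 1/114929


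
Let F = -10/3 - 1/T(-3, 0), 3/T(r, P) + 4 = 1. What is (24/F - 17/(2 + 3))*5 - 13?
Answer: -570/7 ≈ -81.429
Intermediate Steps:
T(r, P) = -1 (T(r, P) = 3/(-4 + 1) = 3/(-3) = 3*(-1/3) = -1)
F = -7/3 (F = -10/3 - 1/(-1) = -10*1/3 - 1*(-1) = -10/3 + 1 = -7/3 ≈ -2.3333)
(24/F - 17/(2 + 3))*5 - 13 = (24/(-7/3) - 17/(2 + 3))*5 - 13 = (24*(-3/7) - 17/5)*5 - 13 = (-72/7 - 17*1/5)*5 - 13 = (-72/7 - 17/5)*5 - 13 = -479/35*5 - 13 = -479/7 - 13 = -570/7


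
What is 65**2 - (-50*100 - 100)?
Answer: 9325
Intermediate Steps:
65**2 - (-50*100 - 100) = 4225 - (-5000 - 100) = 4225 - 1*(-5100) = 4225 + 5100 = 9325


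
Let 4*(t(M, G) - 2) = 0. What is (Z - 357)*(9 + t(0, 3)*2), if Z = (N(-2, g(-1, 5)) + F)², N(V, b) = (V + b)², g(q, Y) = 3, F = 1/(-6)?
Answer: -166751/36 ≈ -4632.0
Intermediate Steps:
t(M, G) = 2 (t(M, G) = 2 + (¼)*0 = 2 + 0 = 2)
F = -⅙ ≈ -0.16667
Z = 25/36 (Z = ((-2 + 3)² - ⅙)² = (1² - ⅙)² = (1 - ⅙)² = (⅚)² = 25/36 ≈ 0.69444)
(Z - 357)*(9 + t(0, 3)*2) = (25/36 - 357)*(9 + 2*2) = -12827*(9 + 4)/36 = -12827/36*13 = -166751/36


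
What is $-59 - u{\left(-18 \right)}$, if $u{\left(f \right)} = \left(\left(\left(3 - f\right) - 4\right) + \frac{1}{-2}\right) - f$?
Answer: $- \frac{187}{2} \approx -93.5$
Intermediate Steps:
$u{\left(f \right)} = - \frac{3}{2} - 2 f$ ($u{\left(f \right)} = \left(\left(-1 - f\right) - \frac{1}{2}\right) - f = \left(- \frac{3}{2} - f\right) - f = - \frac{3}{2} - 2 f$)
$-59 - u{\left(-18 \right)} = -59 - \left(- \frac{3}{2} - -36\right) = -59 - \left(- \frac{3}{2} + 36\right) = -59 - \frac{69}{2} = - \frac{187}{2}$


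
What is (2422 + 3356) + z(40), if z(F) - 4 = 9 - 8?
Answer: 5783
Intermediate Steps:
z(F) = 5 (z(F) = 4 + (9 - 8) = 4 + 1 = 5)
(2422 + 3356) + z(40) = (2422 + 3356) + 5 = 5778 + 5 = 5783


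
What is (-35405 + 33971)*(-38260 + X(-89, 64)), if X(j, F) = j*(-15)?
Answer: 52950450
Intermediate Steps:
X(j, F) = -15*j
(-35405 + 33971)*(-38260 + X(-89, 64)) = (-35405 + 33971)*(-38260 - 15*(-89)) = -1434*(-38260 + 1335) = -1434*(-36925) = 52950450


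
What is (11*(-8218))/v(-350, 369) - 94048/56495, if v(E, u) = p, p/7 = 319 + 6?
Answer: -152028406/3672175 ≈ -41.400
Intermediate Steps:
p = 2275 (p = 7*(319 + 6) = 7*325 = 2275)
v(E, u) = 2275
(11*(-8218))/v(-350, 369) - 94048/56495 = (11*(-8218))/2275 - 94048/56495 = -90398*1/2275 - 94048*1/56495 = -12914/325 - 94048/56495 = -152028406/3672175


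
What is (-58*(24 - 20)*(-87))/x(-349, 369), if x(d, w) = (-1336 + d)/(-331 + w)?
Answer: -766992/1685 ≈ -455.19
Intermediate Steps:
x(d, w) = (-1336 + d)/(-331 + w)
(-58*(24 - 20)*(-87))/x(-349, 369) = (-58*(24 - 20)*(-87))/(((-1336 - 349)/(-331 + 369))) = (-58*4*(-87))/((-1685/38)) = (-232*(-87))/(((1/38)*(-1685))) = 20184/(-1685/38) = 20184*(-38/1685) = -766992/1685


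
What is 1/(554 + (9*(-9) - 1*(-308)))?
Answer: 1/781 ≈ 0.0012804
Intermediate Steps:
1/(554 + (9*(-9) - 1*(-308))) = 1/(554 + (-81 + 308)) = 1/(554 + 227) = 1/781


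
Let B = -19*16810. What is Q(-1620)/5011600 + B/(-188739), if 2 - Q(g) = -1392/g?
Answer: 16288892191/9625689000 ≈ 1.6922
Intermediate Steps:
Q(g) = 2 + 1392/g (Q(g) = 2 - (-1392)/g = 2 + 1392/g)
B = -319390
Q(-1620)/5011600 + B/(-188739) = (2 + 1392/(-1620))/5011600 - 319390/(-188739) = (2 + 1392*(-1/1620))*(1/5011600) - 319390*(-1/188739) = (2 - 116/135)*(1/5011600) + 319390/188739 = (154/135)*(1/5011600) + 319390/188739 = 7/30753000 + 319390/188739 = 16288892191/9625689000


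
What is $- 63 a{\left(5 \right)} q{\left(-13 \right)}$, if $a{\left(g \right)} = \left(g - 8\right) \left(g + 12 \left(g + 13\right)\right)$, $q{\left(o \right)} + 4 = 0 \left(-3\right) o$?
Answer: $-167076$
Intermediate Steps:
$q{\left(o \right)} = -4$ ($q{\left(o \right)} = -4 + 0 \left(-3\right) o = -4 + 0 o = -4 + 0 = -4$)
$a{\left(g \right)} = \left(-8 + g\right) \left(156 + 13 g\right)$ ($a{\left(g \right)} = \left(-8 + g\right) \left(g + 12 \left(13 + g\right)\right) = \left(-8 + g\right) \left(g + \left(156 + 12 g\right)\right) = \left(-8 + g\right) \left(156 + 13 g\right)$)
$- 63 a{\left(5 \right)} q{\left(-13 \right)} = - 63 \left(-1248 + 13 \cdot 5^{2} + 52 \cdot 5\right) \left(-4\right) = - 63 \left(-1248 + 13 \cdot 25 + 260\right) \left(-4\right) = - 63 \left(-1248 + 325 + 260\right) \left(-4\right) = \left(-63\right) \left(-663\right) \left(-4\right) = 41769 \left(-4\right) = -167076$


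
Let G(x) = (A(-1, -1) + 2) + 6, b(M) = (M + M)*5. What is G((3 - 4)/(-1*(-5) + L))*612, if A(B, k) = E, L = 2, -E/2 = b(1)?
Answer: -7344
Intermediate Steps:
b(M) = 10*M (b(M) = (2*M)*5 = 10*M)
E = -20 ≈ -20.000
A(B, k) = -20
G(x) = -12 (G(x) = (-20 + 2) + 6 = -18 + 6 = -12)
G((3 - 4)/(-1*(-5) + L))*612 = -12*612 = -7344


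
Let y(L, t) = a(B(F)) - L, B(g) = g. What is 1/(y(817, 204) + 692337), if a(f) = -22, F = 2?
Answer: 1/691498 ≈ 1.4461e-6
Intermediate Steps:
y(L, t) = -22 - L
1/(y(817, 204) + 692337) = 1/((-22 - 1*817) + 692337) = 1/((-22 - 817) + 692337) = 1/(-839 + 692337) = 1/691498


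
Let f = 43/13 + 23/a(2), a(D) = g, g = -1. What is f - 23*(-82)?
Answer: 24262/13 ≈ 1866.3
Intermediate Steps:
a(D) = -1
f = -256/13 (f = 43/13 + 23/(-1) = 43*(1/13) + 23*(-1) = 43/13 - 23 = -256/13 ≈ -19.692)
f - 23*(-82) = -256/13 - 23*(-82) = -256/13 + 1886 = 24262/13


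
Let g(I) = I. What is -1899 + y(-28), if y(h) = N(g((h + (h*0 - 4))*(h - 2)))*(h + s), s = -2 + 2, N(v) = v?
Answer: -28779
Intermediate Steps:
s = 0
y(h) = h*(-4 + h)*(-2 + h) (y(h) = ((h + (h*0 - 4))*(h - 2))*(h + 0) = ((h + (0 - 4))*(-2 + h))*h = ((h - 4)*(-2 + h))*h = ((-4 + h)*(-2 + h))*h = h*(-4 + h)*(-2 + h))
-1899 + y(-28) = -1899 - 28*(8 + (-28)² - 6*(-28)) = -1899 - 28*(8 + 784 + 168) = -1899 - 28*960 = -1899 - 26880 = -28779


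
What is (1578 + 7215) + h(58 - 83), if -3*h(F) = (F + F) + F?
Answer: 8818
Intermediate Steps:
h(F) = -F (h(F) = -((F + F) + F)/3 = -(2*F + F)/3 = -F)
(1578 + 7215) + h(58 - 83) = (1578 + 7215) - (58 - 83) = 8793 - 1*(-25) = 8793 + 25 = 8818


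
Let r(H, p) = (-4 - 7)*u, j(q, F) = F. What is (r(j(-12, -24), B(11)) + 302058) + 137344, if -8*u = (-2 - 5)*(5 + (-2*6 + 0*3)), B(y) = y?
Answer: 3515755/8 ≈ 4.3947e+5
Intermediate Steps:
u = -49/8 (u = -(-2 - 5)*(5 + (-2*6 + 0*3))/8 = -(-7)*(5 + (-12 + 0))/8 = -(-7)*(5 - 12)/8 = -(-7)*(-7)/8 = -⅛*49 = -49/8 ≈ -6.1250)
r(H, p) = 539/8 (r(H, p) = (-4 - 7)*(-49/8) = -11*(-49/8) = 539/8)
(r(j(-12, -24), B(11)) + 302058) + 137344 = (539/8 + 302058) + 137344 = 2417003/8 + 137344 = 3515755/8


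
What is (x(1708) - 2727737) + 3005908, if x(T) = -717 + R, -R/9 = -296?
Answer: 280118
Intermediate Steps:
R = 2664 (R = -9*(-296) = 2664)
x(T) = 1947 (x(T) = -717 + 2664 = 1947)
(x(1708) - 2727737) + 3005908 = (1947 - 2727737) + 3005908 = -2725790 + 3005908 = 280118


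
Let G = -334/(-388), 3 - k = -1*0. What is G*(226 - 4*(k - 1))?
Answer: 18203/97 ≈ 187.66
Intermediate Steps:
k = 3 (k = 3 - (-1)*0 = 3 - 1*0 = 3 + 0 = 3)
G = 167/194 (G = -334*(-1/388) = 167/194 ≈ 0.86082)
G*(226 - 4*(k - 1)) = 167*(226 - 4*(3 - 1))/194 = 167*(226 - 4*2)/194 = 167*(226 - 8)/194 = (167/194)*218 = 18203/97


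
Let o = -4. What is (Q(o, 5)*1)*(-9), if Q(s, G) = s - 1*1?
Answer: 45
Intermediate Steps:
Q(s, G) = -1 + s (Q(s, G) = s - 1 = -1 + s)
(Q(o, 5)*1)*(-9) = ((-1 - 4)*1)*(-9) = -5*1*(-9) = -5*(-9) = 45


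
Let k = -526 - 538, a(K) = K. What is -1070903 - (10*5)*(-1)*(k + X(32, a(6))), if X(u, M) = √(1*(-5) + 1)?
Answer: -1124103 + 100*I ≈ -1.1241e+6 + 100.0*I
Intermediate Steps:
X(u, M) = 2*I (X(u, M) = √(-5 + 1) = √(-4) = 2*I)
k = -1064
-1070903 - (10*5)*(-1)*(k + X(32, a(6))) = -1070903 - (10*5)*(-1)*(-1064 + 2*I) = -1070903 - 50*(-1)*(-1064 + 2*I) = -1070903 - (-50)*(-1064 + 2*I) = -1070903 - (53200 - 100*I) = -1070903 + (-53200 + 100*I) = -1124103 + 100*I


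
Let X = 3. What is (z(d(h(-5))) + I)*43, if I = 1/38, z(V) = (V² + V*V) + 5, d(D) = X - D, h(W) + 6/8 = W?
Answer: 1033677/152 ≈ 6800.5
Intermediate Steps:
h(W) = -¾ + W
d(D) = 3 - D
z(V) = 5 + 2*V² (z(V) = (V² + V²) + 5 = 2*V² + 5 = 5 + 2*V²)
I = 1/38 (I = 1*(1/38) = 1/38 ≈ 0.026316)
(z(d(h(-5))) + I)*43 = ((5 + 2*(3 - (-¾ - 5))²) + 1/38)*43 = ((5 + 2*(3 - 1*(-23/4))²) + 1/38)*43 = ((5 + 2*(3 + 23/4)²) + 1/38)*43 = ((5 + 2*(35/4)²) + 1/38)*43 = ((5 + 2*(1225/16)) + 1/38)*43 = ((5 + 1225/8) + 1/38)*43 = (1265/8 + 1/38)*43 = (24039/152)*43 = 1033677/152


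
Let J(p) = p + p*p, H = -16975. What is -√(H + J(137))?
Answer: -√1931 ≈ -43.943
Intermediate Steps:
J(p) = p + p²
-√(H + J(137)) = -√(-16975 + 137*(1 + 137)) = -√(-16975 + 137*138) = -√(-16975 + 18906) = -√1931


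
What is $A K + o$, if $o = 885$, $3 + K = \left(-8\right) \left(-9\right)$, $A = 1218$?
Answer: $84927$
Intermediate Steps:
$K = 69$ ($K = -3 - -72 = -3 + 72 = 69$)
$A K + o = 1218 \cdot 69 + 885 = 84042 + 885 = 84927$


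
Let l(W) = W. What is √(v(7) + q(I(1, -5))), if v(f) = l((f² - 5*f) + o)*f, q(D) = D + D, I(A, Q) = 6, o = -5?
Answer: 5*√3 ≈ 8.6602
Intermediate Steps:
q(D) = 2*D
v(f) = f*(-5 + f² - 5*f) (v(f) = ((f² - 5*f) - 5)*f = (-5 + f² - 5*f)*f = f*(-5 + f² - 5*f))
√(v(7) + q(I(1, -5))) = √(7*(-5 + 7² - 5*7) + 2*6) = √(7*(-5 + 49 - 35) + 12) = √(7*9 + 12) = √(63 + 12) = √75 = 5*√3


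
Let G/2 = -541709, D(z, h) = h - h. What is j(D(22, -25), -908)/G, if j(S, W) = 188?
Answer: -94/541709 ≈ -0.00017352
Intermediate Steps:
D(z, h) = 0
G = -1083418 (G = 2*(-541709) = -1083418)
j(D(22, -25), -908)/G = 188/(-1083418) = 188*(-1/1083418) = -94/541709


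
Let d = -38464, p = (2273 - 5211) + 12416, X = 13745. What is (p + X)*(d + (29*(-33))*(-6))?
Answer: -759903006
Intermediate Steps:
p = 9478 (p = -2938 + 12416 = 9478)
(p + X)*(d + (29*(-33))*(-6)) = (9478 + 13745)*(-38464 + (29*(-33))*(-6)) = 23223*(-38464 - 957*(-6)) = 23223*(-38464 + 5742) = 23223*(-32722) = -759903006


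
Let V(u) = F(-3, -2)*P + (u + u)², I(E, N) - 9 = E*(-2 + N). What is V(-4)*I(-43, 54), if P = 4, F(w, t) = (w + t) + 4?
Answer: -133620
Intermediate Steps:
F(w, t) = 4 + t + w (F(w, t) = (t + w) + 4 = 4 + t + w)
I(E, N) = 9 + E*(-2 + N)
V(u) = -4 + 4*u² (V(u) = (4 - 2 - 3)*4 + (u + u)² = -1*4 + (2*u)² = -4 + 4*u²)
V(-4)*I(-43, 54) = (-4 + 4*(-4)²)*(9 - 2*(-43) - 43*54) = (-4 + 4*16)*(9 + 86 - 2322) = (-4 + 64)*(-2227) = 60*(-2227) = -133620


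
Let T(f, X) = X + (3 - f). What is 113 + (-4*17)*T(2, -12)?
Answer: 861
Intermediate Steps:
T(f, X) = 3 + X - f
113 + (-4*17)*T(2, -12) = 113 + (-4*17)*(3 - 12 - 1*2) = 113 - 68*(3 - 12 - 2) = 113 - 68*(-11) = 113 + 748 = 861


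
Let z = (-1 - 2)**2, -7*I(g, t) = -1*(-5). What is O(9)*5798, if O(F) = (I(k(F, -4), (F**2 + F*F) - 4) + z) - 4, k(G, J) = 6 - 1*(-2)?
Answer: 173940/7 ≈ 24849.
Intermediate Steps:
k(G, J) = 8 (k(G, J) = 6 + 2 = 8)
I(g, t) = -5/7 (I(g, t) = -(-1)*(-5)/7 = -1/7*5 = -5/7)
z = 9 (z = (-3)**2 = 9)
O(F) = 30/7 (O(F) = (-5/7 + 9) - 4 = 58/7 - 4 = 30/7)
O(9)*5798 = (30/7)*5798 = 173940/7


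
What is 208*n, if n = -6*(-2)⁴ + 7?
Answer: -18512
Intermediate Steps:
n = -89 (n = -6*16 + 7 = -96 + 7 = -89)
208*n = 208*(-89) = -18512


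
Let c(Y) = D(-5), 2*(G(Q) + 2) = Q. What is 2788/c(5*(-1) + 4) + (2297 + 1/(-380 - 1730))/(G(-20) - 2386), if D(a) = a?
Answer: -2826179997/5059780 ≈ -558.56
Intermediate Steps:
G(Q) = -2 + Q/2
c(Y) = -5
2788/c(5*(-1) + 4) + (2297 + 1/(-380 - 1730))/(G(-20) - 2386) = 2788/(-5) + (2297 + 1/(-380 - 1730))/((-2 + (1/2)*(-20)) - 2386) = 2788*(-1/5) + (2297 + 1/(-2110))/((-2 - 10) - 2386) = -2788/5 + (2297 - 1/2110)/(-12 - 2386) = -2788/5 + (4846669/2110)/(-2398) = -2788/5 + (4846669/2110)*(-1/2398) = -2788/5 - 4846669/5059780 = -2826179997/5059780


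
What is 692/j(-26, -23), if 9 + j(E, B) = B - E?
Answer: -346/3 ≈ -115.33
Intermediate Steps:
j(E, B) = -9 + B - E (j(E, B) = -9 + (B - E) = -9 + B - E)
692/j(-26, -23) = 692/(-9 - 23 - 1*(-26)) = 692/(-9 - 23 + 26) = 692/(-6) = 692*(-⅙) = -346/3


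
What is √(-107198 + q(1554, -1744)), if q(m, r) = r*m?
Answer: I*√2817374 ≈ 1678.5*I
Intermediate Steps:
q(m, r) = m*r
√(-107198 + q(1554, -1744)) = √(-107198 + 1554*(-1744)) = √(-107198 - 2710176) = √(-2817374) = I*√2817374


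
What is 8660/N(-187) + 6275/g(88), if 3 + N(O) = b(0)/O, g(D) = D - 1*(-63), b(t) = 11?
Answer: -5475980/1963 ≈ -2789.6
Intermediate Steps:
g(D) = 63 + D (g(D) = D + 63 = 63 + D)
N(O) = -3 + 11/O
8660/N(-187) + 6275/g(88) = 8660/(-3 + 11/(-187)) + 6275/(63 + 88) = 8660/(-3 + 11*(-1/187)) + 6275/151 = 8660/(-3 - 1/17) + 6275*(1/151) = 8660/(-52/17) + 6275/151 = 8660*(-17/52) + 6275/151 = -36805/13 + 6275/151 = -5475980/1963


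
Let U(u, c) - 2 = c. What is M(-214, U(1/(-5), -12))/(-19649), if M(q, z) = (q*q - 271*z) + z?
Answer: -6928/2807 ≈ -2.4681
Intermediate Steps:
U(u, c) = 2 + c
M(q, z) = q**2 - 270*z (M(q, z) = (q**2 - 271*z) + z = q**2 - 270*z)
M(-214, U(1/(-5), -12))/(-19649) = ((-214)**2 - 270*(2 - 12))/(-19649) = (45796 - 270*(-10))*(-1/19649) = (45796 + 2700)*(-1/19649) = 48496*(-1/19649) = -6928/2807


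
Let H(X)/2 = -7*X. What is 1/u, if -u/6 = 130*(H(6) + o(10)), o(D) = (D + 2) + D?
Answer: 1/48360 ≈ 2.0678e-5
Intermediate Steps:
H(X) = -14*X (H(X) = 2*(-7*X) = -14*X)
o(D) = 2 + 2*D (o(D) = (2 + D) + D = 2 + 2*D)
u = 48360 (u = -780*(-14*6 + (2 + 2*10)) = -780*(-84 + (2 + 20)) = -780*(-84 + 22) = -780*(-62) = -6*(-8060) = 48360)
1/u = 1/48360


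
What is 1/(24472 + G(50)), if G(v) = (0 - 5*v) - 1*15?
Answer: 1/24207 ≈ 4.1310e-5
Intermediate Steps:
G(v) = -15 - 5*v (G(v) = -5*v - 15 = -15 - 5*v)
1/(24472 + G(50)) = 1/(24472 + (-15 - 5*50)) = 1/(24472 + (-15 - 250)) = 1/(24472 - 265) = 1/24207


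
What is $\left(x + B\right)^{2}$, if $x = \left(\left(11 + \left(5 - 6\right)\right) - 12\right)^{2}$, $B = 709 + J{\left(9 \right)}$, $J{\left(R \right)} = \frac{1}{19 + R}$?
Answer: $\frac{398601225}{784} \approx 5.0842 \cdot 10^{5}$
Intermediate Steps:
$B = \frac{19853}{28}$ ($B = 709 + \frac{1}{19 + 9} = 709 + \frac{1}{28} = \frac{19853}{28} \approx 709.04$)
$x = 4$ ($x = \left(\left(11 + \left(5 - 6\right)\right) - 12\right)^{2} = \left(\left(11 - 1\right) - 12\right)^{2} = \left(10 - 12\right)^{2} = \left(-2\right)^{2} = 4$)
$\left(x + B\right)^{2} = \left(4 + \frac{19853}{28}\right)^{2} = \left(\frac{19965}{28}\right)^{2} = \frac{398601225}{784}$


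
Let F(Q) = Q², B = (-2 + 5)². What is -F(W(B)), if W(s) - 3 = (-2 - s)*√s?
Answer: -900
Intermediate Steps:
B = 9 (B = 3² = 9)
W(s) = 3 + √s*(-2 - s) (W(s) = 3 + (-2 - s)*√s = 3 + √s*(-2 - s))
-F(W(B)) = -(3 - 9^(3/2) - 2*√9)² = -(3 - 1*27 - 2*3)² = -(3 - 27 - 6)² = -1*(-30)² = -1*900 = -900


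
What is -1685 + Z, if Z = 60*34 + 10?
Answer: 365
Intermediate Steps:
Z = 2050 (Z = 2040 + 10 = 2050)
-1685 + Z = -1685 + 2050 = 365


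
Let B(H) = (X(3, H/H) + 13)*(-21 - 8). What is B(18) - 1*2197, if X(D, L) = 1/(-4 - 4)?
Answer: -20563/8 ≈ -2570.4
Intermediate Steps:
X(D, L) = -⅛ (X(D, L) = 1/(-8) = -⅛)
B(H) = -2987/8 (B(H) = (-⅛ + 13)*(-21 - 8) = (103/8)*(-29) = -2987/8)
B(18) - 1*2197 = -2987/8 - 1*2197 = -2987/8 - 2197 = -20563/8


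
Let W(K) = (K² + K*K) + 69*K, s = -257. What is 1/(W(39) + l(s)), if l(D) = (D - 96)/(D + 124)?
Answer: 133/762842 ≈ 0.00017435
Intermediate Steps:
W(K) = 2*K² + 69*K (W(K) = (K² + K²) + 69*K = 2*K² + 69*K)
l(D) = (-96 + D)/(124 + D)
1/(W(39) + l(s)) = 1/(39*(69 + 2*39) + (-96 - 257)/(124 - 257)) = 1/(39*(69 + 78) - 353/(-133)) = 1/(39*147 - 1/133*(-353)) = 1/(5733 + 353/133) = 1/(762842/133) = 133/762842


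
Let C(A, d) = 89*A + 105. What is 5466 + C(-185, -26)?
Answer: -10894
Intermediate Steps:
C(A, d) = 105 + 89*A
5466 + C(-185, -26) = 5466 + (105 + 89*(-185)) = 5466 + (105 - 16465) = 5466 - 16360 = -10894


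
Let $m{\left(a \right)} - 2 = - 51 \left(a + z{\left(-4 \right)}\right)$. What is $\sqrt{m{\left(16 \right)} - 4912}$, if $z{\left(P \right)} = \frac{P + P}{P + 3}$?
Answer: $i \sqrt{6134} \approx 78.32 i$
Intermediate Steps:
$z{\left(P \right)} = \frac{2 P}{3 + P}$
$m{\left(a \right)} = -406 - 51 a$ ($m{\left(a \right)} = 2 - 51 \left(a + 2 \left(-4\right) \frac{1}{3 - 4}\right) = 2 - 51 \left(a + 2 \left(-4\right) \frac{1}{-1}\right) = 2 - 51 \left(a + 2 \left(-4\right) \left(-1\right)\right) = 2 - 51 \left(a + 8\right) = 2 - 51 \left(8 + a\right) = 2 - \left(408 + 51 a\right) = -406 - 51 a$)
$\sqrt{m{\left(16 \right)} - 4912} = \sqrt{\left(-406 - 816\right) - 4912} = \sqrt{-1222 - 4912} = \sqrt{-6134} = i \sqrt{6134}$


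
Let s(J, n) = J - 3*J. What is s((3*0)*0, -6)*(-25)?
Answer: 0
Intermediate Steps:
s(J, n) = -2*J
s((3*0)*0, -6)*(-25) = -2*3*0*0*(-25) = -0*0*(-25) = -2*0*(-25) = 0*(-25) = 0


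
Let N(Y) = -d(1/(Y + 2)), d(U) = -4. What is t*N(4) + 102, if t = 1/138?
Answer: 7040/69 ≈ 102.03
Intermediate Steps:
N(Y) = 4 (N(Y) = -1*(-4) = 4)
t = 1/138 ≈ 0.0072464
t*N(4) + 102 = (1/138)*4 + 102 = 2/69 + 102 = 7040/69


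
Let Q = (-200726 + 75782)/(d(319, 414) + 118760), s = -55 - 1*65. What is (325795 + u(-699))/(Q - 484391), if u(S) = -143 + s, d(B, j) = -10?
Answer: -1017287500/1513725163 ≈ -0.67204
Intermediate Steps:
s = -120 (s = -55 - 65 = -120)
u(S) = -263 (u(S) = -143 - 120 = -263)
Q = -3288/3125 (Q = (-200726 + 75782)/(-10 + 118760) = -124944/118750 = -124944*1/118750 = -3288/3125 ≈ -1.0522)
(325795 + u(-699))/(Q - 484391) = (325795 - 263)/(-3288/3125 - 484391) = 325532/(-1513725163/3125) = 325532*(-3125/1513725163) = -1017287500/1513725163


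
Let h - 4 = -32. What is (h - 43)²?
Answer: 5041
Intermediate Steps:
h = -28 (h = 4 - 32 = -28)
(h - 43)² = (-28 - 43)² = (-71)² = 5041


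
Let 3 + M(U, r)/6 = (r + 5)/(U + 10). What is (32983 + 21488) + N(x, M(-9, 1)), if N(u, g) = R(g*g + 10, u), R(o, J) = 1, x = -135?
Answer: 54472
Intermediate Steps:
M(U, r) = -18 + 6*(5 + r)/(10 + U) (M(U, r) = -18 + 6*((r + 5)/(U + 10)) = -18 + 6*((5 + r)/(10 + U)) = -18 + 6*(5 + r)/(10 + U))
N(u, g) = 1
(32983 + 21488) + N(x, M(-9, 1)) = (32983 + 21488) + 1 = 54471 + 1 = 54472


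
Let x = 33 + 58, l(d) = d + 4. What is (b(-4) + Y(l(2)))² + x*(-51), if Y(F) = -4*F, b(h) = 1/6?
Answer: -146627/36 ≈ -4073.0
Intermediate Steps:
b(h) = ⅙
l(d) = 4 + d
x = 91
(b(-4) + Y(l(2)))² + x*(-51) = (⅙ - 4*(4 + 2))² + 91*(-51) = (⅙ - 4*6)² - 4641 = (⅙ - 24)² - 4641 = (-143/6)² - 4641 = 20449/36 - 4641 = -146627/36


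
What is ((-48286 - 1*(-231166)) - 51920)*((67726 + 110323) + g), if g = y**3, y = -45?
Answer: 11383567040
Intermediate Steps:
g = -91125 (g = (-45)**3 = -91125)
((-48286 - 1*(-231166)) - 51920)*((67726 + 110323) + g) = ((-48286 - 1*(-231166)) - 51920)*((67726 + 110323) - 91125) = ((-48286 + 231166) - 51920)*(178049 - 91125) = (182880 - 51920)*86924 = 130960*86924 = 11383567040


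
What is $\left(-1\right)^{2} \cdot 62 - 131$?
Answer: $-69$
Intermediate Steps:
$\left(-1\right)^{2} \cdot 62 - 131 = 1 \cdot 62 - 131 = 62 - 131 = -69$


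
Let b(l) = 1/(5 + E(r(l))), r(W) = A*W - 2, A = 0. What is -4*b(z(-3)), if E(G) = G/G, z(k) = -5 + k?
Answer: -2/3 ≈ -0.66667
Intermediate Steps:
r(W) = -2 (r(W) = 0*W - 2 = 0 - 2 = -2)
E(G) = 1
b(l) = 1/6 (b(l) = 1/(5 + 1) = 1/6)
-4*b(z(-3)) = -4*1/6 = -2/3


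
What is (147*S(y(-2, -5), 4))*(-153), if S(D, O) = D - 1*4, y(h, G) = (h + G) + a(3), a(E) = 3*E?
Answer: 44982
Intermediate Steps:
y(h, G) = 9 + G + h (y(h, G) = (h + G) + 3*3 = (G + h) + 9 = 9 + G + h)
S(D, O) = -4 + D (S(D, O) = D - 4 = -4 + D)
(147*S(y(-2, -5), 4))*(-153) = (147*(-4 + (9 - 5 - 2)))*(-153) = (147*(-4 + 2))*(-153) = (147*(-2))*(-153) = -294*(-153) = 44982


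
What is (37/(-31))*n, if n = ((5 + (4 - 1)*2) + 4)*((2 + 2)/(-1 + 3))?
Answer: -1110/31 ≈ -35.806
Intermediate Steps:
n = 30 (n = ((5 + 3*2) + 4)*(4/2) = ((5 + 6) + 4)*(4*(1/2)) = (11 + 4)*2 = 15*2 = 30)
(37/(-31))*n = (37/(-31))*30 = (37*(-1/31))*30 = -37/31*30 = -1110/31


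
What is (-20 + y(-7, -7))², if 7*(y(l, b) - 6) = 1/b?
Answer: 471969/2401 ≈ 196.57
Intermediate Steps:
y(l, b) = 6 + 1/(7*b)
(-20 + y(-7, -7))² = (-20 + (6 + (⅐)/(-7)))² = (-20 + (6 + (⅐)*(-⅐)))² = (-20 + (6 - 1/49))² = (-20 + 293/49)² = (-687/49)² = 471969/2401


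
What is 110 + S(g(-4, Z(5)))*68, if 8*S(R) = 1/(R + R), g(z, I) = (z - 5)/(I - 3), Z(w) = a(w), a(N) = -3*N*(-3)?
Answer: 541/6 ≈ 90.167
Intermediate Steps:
a(N) = 9*N
Z(w) = 9*w
g(z, I) = (-5 + z)/(-3 + I)
S(R) = 1/(16*R) (S(R) = 1/(8*(R + R)) = 1/(8*((2*R))) = (1/(2*R))/8 = 1/(16*R))
110 + S(g(-4, Z(5)))*68 = 110 + (1/(16*(((-5 - 4)/(-3 + 9*5)))))*68 = 110 + (1/(16*((-9/(-3 + 45)))))*68 = 110 + (1/(16*((-9/42))))*68 = 110 + (1/(16*(((1/42)*(-9)))))*68 = 110 + (1/(16*(-3/14)))*68 = 110 + ((1/16)*(-14/3))*68 = 110 - 7/24*68 = 110 - 119/6 = 541/6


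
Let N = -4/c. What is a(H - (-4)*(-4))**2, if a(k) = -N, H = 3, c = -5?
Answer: 16/25 ≈ 0.64000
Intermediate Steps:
N = 4/5 (N = -4/(-5) = -4*(-1/5) = 4/5 ≈ 0.80000)
a(k) = -4/5 (a(k) = -1*4/5 = -4/5)
a(H - (-4)*(-4))**2 = (-4/5)**2 = 16/25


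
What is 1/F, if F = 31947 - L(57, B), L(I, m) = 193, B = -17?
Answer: 1/31754 ≈ 3.1492e-5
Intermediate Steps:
F = 31754 (F = 31947 - 1*193 = 31947 - 193 = 31754)
1/F = 1/31754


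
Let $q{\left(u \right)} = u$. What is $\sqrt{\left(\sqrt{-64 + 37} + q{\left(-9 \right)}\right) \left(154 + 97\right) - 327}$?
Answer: $\sqrt{-2586 + 753 i \sqrt{3}} \approx 12.455 + 52.356 i$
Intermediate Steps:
$\sqrt{\left(\sqrt{-64 + 37} + q{\left(-9 \right)}\right) \left(154 + 97\right) - 327} = \sqrt{\left(\sqrt{-64 + 37} - 9\right) \left(154 + 97\right) - 327} = \sqrt{\left(\sqrt{-27} - 9\right) 251 - 327} = \sqrt{\left(3 i \sqrt{3} - 9\right) 251 - 327} = \sqrt{\left(-9 + 3 i \sqrt{3}\right) 251 - 327} = \sqrt{\left(-2259 + 753 i \sqrt{3}\right) - 327} = \sqrt{-2586 + 753 i \sqrt{3}}$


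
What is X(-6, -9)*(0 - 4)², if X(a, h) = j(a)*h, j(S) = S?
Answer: 864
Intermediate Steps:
X(a, h) = a*h
X(-6, -9)*(0 - 4)² = (-6*(-9))*(0 - 4)² = 54*(-4)² = 54*16 = 864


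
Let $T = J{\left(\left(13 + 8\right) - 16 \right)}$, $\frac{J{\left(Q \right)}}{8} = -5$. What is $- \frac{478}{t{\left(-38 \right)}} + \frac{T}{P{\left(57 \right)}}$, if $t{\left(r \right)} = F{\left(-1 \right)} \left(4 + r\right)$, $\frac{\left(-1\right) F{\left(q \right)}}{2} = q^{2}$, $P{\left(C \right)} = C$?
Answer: $- \frac{14983}{1938} \approx -7.7312$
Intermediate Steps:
$J{\left(Q \right)} = -40$ ($J{\left(Q \right)} = 8 \left(-5\right) = -40$)
$T = -40$
$F{\left(q \right)} = - 2 q^{2}$
$t{\left(r \right)} = -8 - 2 r$ ($t{\left(r \right)} = - 2 \left(-1\right)^{2} \left(4 + r\right) = \left(-2\right) 1 \left(4 + r\right) = - 2 \left(4 + r\right) = -8 - 2 r$)
$- \frac{478}{t{\left(-38 \right)}} + \frac{T}{P{\left(57 \right)}} = - \frac{478}{-8 - -76} - \frac{40}{57} = - \frac{478}{-8 + 76} - \frac{40}{57} = - \frac{478}{68} - \frac{40}{57} = \left(-478\right) \frac{1}{68} - \frac{40}{57} = - \frac{239}{34} - \frac{40}{57} = - \frac{14983}{1938}$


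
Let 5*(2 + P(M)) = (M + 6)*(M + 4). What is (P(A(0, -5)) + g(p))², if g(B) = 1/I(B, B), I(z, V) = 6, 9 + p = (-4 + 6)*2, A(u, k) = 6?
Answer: 17689/36 ≈ 491.36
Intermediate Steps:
p = -5 (p = -9 + (-4 + 6)*2 = -9 + 2*2 = -9 + 4 = -5)
g(B) = ⅙ (g(B) = 1/6 = ⅙)
P(M) = -2 + (4 + M)*(6 + M)/5 (P(M) = -2 + ((M + 6)*(M + 4))/5 = -2 + ((6 + M)*(4 + M))/5 = -2 + ((4 + M)*(6 + M))/5 = -2 + (4 + M)*(6 + M)/5)
(P(A(0, -5)) + g(p))² = ((14/5 + 2*6 + (⅕)*6²) + ⅙)² = ((14/5 + 12 + (⅕)*36) + ⅙)² = ((14/5 + 12 + 36/5) + ⅙)² = (22 + ⅙)² = (133/6)² = 17689/36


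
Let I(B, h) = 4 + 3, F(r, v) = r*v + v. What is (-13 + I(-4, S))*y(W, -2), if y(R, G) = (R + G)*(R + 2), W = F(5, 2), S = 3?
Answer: -840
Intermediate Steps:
F(r, v) = v + r*v
I(B, h) = 7
W = 12 (W = 2*(1 + 5) = 2*6 = 12)
y(R, G) = (2 + R)*(G + R) (y(R, G) = (G + R)*(2 + R) = (2 + R)*(G + R))
(-13 + I(-4, S))*y(W, -2) = (-13 + 7)*(12² + 2*(-2) + 2*12 - 2*12) = -6*(144 - 4 + 24 - 24) = -6*140 = -840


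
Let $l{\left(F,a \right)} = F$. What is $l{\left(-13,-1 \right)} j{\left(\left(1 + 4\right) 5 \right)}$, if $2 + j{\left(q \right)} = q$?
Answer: $-299$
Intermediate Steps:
$j{\left(q \right)} = -2 + q$
$l{\left(-13,-1 \right)} j{\left(\left(1 + 4\right) 5 \right)} = - 13 \left(-2 + \left(1 + 4\right) 5\right) = - 13 \left(-2 + 5 \cdot 5\right) = - 13 \left(-2 + 25\right) = \left(-13\right) 23 = -299$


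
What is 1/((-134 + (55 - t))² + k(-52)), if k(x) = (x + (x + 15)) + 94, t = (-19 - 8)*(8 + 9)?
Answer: 1/144405 ≈ 6.9250e-6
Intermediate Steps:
t = -459 (t = -27*17 = -459)
k(x) = 109 + 2*x (k(x) = (x + (15 + x)) + 94 = (15 + 2*x) + 94 = 109 + 2*x)
1/((-134 + (55 - t))² + k(-52)) = 1/((-134 + (55 - 1*(-459)))² + (109 + 2*(-52))) = 1/((-134 + (55 + 459))² + (109 - 104)) = 1/((-134 + 514)² + 5) = 1/(380² + 5) = 1/(144400 + 5) = 1/144405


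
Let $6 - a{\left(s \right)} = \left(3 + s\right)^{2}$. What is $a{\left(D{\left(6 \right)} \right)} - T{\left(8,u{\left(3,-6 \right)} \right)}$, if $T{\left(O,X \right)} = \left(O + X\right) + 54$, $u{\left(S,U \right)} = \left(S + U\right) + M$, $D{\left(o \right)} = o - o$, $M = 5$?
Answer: $-67$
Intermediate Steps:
$D{\left(o \right)} = 0$
$a{\left(s \right)} = 6 - \left(3 + s\right)^{2}$
$u{\left(S,U \right)} = 5 + S + U$ ($u{\left(S,U \right)} = \left(S + U\right) + 5 = 5 + S + U$)
$T{\left(O,X \right)} = 54 + O + X$
$a{\left(D{\left(6 \right)} \right)} - T{\left(8,u{\left(3,-6 \right)} \right)} = \left(6 - \left(3 + 0\right)^{2}\right) - \left(54 + 8 + \left(5 + 3 - 6\right)\right) = \left(6 - 3^{2}\right) - \left(54 + 8 + 2\right) = \left(6 - 9\right) - 64 = -3 - 64 = -67$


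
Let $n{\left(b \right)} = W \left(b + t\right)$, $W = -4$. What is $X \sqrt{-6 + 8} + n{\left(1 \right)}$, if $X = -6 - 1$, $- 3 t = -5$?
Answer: $- \frac{32}{3} - 7 \sqrt{2} \approx -20.566$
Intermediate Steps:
$t = \frac{5}{3}$ ($t = \left(- \frac{1}{3}\right) \left(-5\right) = \frac{5}{3} \approx 1.6667$)
$n{\left(b \right)} = - \frac{20}{3} - 4 b$ ($n{\left(b \right)} = - 4 \left(b + \frac{5}{3}\right) = - 4 \left(\frac{5}{3} + b\right) = - \frac{20}{3} - 4 b$)
$X = -7$ ($X = -6 - 1 = -7$)
$X \sqrt{-6 + 8} + n{\left(1 \right)} = - 7 \sqrt{-6 + 8} - \frac{32}{3} = - 7 \sqrt{2} - \frac{32}{3} = - \frac{32}{3} - 7 \sqrt{2}$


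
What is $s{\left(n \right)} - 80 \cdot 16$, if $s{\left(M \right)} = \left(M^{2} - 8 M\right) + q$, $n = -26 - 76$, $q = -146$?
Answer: $9794$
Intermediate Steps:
$n = -102$ ($n = -26 - 76 = -102$)
$s{\left(M \right)} = -146 + M^{2} - 8 M$ ($s{\left(M \right)} = \left(M^{2} - 8 M\right) - 146 = -146 + M^{2} - 8 M$)
$s{\left(n \right)} - 80 \cdot 16 = \left(-146 + \left(-102\right)^{2} - -816\right) - 80 \cdot 16 = \left(-146 + 10404 + 816\right) - 1280 = 11074 - 1280 = 9794$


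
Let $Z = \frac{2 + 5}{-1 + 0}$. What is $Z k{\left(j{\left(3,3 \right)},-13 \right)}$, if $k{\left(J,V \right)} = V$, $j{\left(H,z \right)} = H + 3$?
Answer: $91$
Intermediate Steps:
$j{\left(H,z \right)} = 3 + H$
$Z = -7$ ($Z = \frac{7}{-1} = 7 \left(-1\right) = -7$)
$Z k{\left(j{\left(3,3 \right)},-13 \right)} = \left(-7\right) \left(-13\right) = 91$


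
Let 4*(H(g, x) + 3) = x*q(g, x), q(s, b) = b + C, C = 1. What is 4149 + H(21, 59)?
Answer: 5031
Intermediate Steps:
q(s, b) = 1 + b (q(s, b) = b + 1 = 1 + b)
H(g, x) = -3 + x*(1 + x)/4 (H(g, x) = -3 + (x*(1 + x))/4 = -3 + x*(1 + x)/4)
4149 + H(21, 59) = 4149 + (-3 + (1/4)*59*(1 + 59)) = 4149 + (-3 + (1/4)*59*60) = 4149 + (-3 + 885) = 4149 + 882 = 5031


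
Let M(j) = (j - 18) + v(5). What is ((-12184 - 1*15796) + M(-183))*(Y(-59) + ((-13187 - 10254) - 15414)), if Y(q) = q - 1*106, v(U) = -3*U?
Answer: 1100207920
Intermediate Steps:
M(j) = -33 + j (M(j) = (j - 18) - 3*5 = (-18 + j) - 15 = -33 + j)
Y(q) = -106 + q (Y(q) = q - 106 = -106 + q)
((-12184 - 1*15796) + M(-183))*(Y(-59) + ((-13187 - 10254) - 15414)) = ((-12184 - 1*15796) + (-33 - 183))*((-106 - 59) + ((-13187 - 10254) - 15414)) = ((-12184 - 15796) - 216)*(-165 + (-23441 - 15414)) = (-27980 - 216)*(-165 - 38855) = -28196*(-39020) = 1100207920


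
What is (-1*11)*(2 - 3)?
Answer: 11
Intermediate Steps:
(-1*11)*(2 - 3) = -11*(-1) = 11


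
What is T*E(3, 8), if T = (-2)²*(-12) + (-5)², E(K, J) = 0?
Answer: 0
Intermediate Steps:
T = -23 (T = 4*(-12) + 25 = -48 + 25 = -23)
T*E(3, 8) = -23*0 = 0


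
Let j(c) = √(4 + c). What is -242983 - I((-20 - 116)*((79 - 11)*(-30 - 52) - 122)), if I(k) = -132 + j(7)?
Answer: -242851 - √11 ≈ -2.4285e+5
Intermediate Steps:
I(k) = -132 + √11 (I(k) = -132 + √(4 + 7) = -132 + √11)
-242983 - I((-20 - 116)*((79 - 11)*(-30 - 52) - 122)) = -242983 - (-132 + √11) = -242983 + (132 - √11) = -242851 - √11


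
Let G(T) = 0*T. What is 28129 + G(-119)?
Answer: 28129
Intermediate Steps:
G(T) = 0
28129 + G(-119) = 28129 + 0 = 28129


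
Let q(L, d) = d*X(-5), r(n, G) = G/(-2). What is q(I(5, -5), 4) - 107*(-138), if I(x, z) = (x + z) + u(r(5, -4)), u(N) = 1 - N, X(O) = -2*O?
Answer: 14806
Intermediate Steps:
r(n, G) = -G/2 (r(n, G) = G*(-½) = -G/2)
I(x, z) = -1 + x + z (I(x, z) = (x + z) + (1 - (-1)*(-4)/2) = (x + z) + (1 - 1*2) = (x + z) + (1 - 2) = (x + z) - 1 = -1 + x + z)
q(L, d) = 10*d (q(L, d) = d*(-2*(-5)) = d*10 = 10*d)
q(I(5, -5), 4) - 107*(-138) = 10*4 - 107*(-138) = 40 + 14766 = 14806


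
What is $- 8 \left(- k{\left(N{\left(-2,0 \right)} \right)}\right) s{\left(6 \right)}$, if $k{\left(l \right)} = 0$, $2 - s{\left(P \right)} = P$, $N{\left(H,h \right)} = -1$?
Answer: $0$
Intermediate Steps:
$s{\left(P \right)} = 2 - P$
$- 8 \left(- k{\left(N{\left(-2,0 \right)} \right)}\right) s{\left(6 \right)} = - 8 \left(\left(-1\right) 0\right) \left(2 - 6\right) = \left(-8\right) 0 \left(2 - 6\right) = 0 \left(-4\right) = 0$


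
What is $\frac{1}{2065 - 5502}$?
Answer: $- \frac{1}{3437} \approx -0.00029095$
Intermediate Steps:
$\frac{1}{2065 - 5502} = \frac{1}{-3437} = - \frac{1}{3437}$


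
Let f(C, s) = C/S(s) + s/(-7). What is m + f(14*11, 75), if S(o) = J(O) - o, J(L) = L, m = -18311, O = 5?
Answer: -641337/35 ≈ -18324.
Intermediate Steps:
S(o) = 5 - o
f(C, s) = -s/7 + C/(5 - s) (f(C, s) = C/(5 - s) + s/(-7) = C/(5 - s) + s*(-⅐) = C/(5 - s) - s/7 = -s/7 + C/(5 - s))
m + f(14*11, 75) = -18311 + (-14*11 - ⅐*75*(-5 + 75))/(-5 + 75) = -18311 + (-1*154 - ⅐*75*70)/70 = -18311 + (-154 - 750)/70 = -18311 + (1/70)*(-904) = -18311 - 452/35 = -641337/35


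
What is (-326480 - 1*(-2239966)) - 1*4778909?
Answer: -2865423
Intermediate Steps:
(-326480 - 1*(-2239966)) - 1*4778909 = (-326480 + 2239966) - 4778909 = 1913486 - 4778909 = -2865423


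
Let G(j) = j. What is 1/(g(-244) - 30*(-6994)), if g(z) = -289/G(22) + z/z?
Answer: 22/4615773 ≈ 4.7663e-6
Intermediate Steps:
g(z) = -267/22 (g(z) = -289/22 + z/z = -289*1/22 + 1 = -289/22 + 1 = -267/22)
1/(g(-244) - 30*(-6994)) = 1/(-267/22 - 30*(-6994)) = 1/(-267/22 + 209820) = 1/(4615773/22) = 22/4615773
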